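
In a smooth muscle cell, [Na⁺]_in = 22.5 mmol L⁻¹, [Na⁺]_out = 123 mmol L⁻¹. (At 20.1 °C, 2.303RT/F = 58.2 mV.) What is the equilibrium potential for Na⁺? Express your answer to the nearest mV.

E = (58.2/z) · log₁₀([Na⁺]_out/[Na⁺]_in) with z = +1.
= (58.2/1) · log₁₀(123/22.5) = 58.20 · log₁₀(5.467)
= 58.20 · (0.7377) = 42.94 mV

43 mV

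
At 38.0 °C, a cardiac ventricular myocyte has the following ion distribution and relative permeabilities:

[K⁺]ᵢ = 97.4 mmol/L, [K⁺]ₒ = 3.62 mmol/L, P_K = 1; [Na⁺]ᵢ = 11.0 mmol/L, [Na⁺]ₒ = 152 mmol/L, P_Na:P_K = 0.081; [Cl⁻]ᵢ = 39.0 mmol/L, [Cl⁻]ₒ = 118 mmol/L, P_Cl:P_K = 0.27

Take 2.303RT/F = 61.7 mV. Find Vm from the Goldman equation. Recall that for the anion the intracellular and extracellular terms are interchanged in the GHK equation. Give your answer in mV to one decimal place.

Vm = 61.7 · log₁₀[(Σ P·[cation]ₒ + Σ P·[anion]ᵢ) / (Σ P·[cation]ᵢ + Σ P·[anion]ₒ)]
Numerator = 1×3.62 + 0.081×152 + 0.27×39.0 = 26.46
Denominator = 1×97.4 + 0.081×11.0 + 0.27×118 = 130.2
Vm = 61.7 · log₁₀(0.20332) = 61.7 × (-0.6918) = -42.69 mV

-42.7 mV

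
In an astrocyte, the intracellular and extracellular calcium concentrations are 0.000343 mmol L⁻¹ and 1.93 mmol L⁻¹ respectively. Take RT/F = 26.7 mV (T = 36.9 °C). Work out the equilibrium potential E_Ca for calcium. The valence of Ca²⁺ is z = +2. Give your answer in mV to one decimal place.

115.3 mV

E = (26.7/z) · ln([Ca²⁺]_out/[Ca²⁺]_in) with z = +2.
= (26.7/2) · ln(1.93/0.000343) = 13.35 · ln(5627)
= 13.35 · (8.6353) = 115.28 mV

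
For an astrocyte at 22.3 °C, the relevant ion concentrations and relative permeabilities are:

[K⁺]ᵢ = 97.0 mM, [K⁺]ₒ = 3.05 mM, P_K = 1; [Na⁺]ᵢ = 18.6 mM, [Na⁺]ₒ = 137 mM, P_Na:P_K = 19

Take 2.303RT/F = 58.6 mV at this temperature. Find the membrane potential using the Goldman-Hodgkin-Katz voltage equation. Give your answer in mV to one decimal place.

44.7 mV

Vm = 58.6 · log₁₀[(Σ P·[cation]ₒ + Σ P·[anion]ᵢ) / (Σ P·[cation]ᵢ + Σ P·[anion]ₒ)]
Numerator = 1×3.05 + 19×137 = 2606
Denominator = 1×97.0 + 19×18.6 = 450.4
Vm = 58.6 · log₁₀(5.7861) = 58.6 × (0.7624) = 44.68 mV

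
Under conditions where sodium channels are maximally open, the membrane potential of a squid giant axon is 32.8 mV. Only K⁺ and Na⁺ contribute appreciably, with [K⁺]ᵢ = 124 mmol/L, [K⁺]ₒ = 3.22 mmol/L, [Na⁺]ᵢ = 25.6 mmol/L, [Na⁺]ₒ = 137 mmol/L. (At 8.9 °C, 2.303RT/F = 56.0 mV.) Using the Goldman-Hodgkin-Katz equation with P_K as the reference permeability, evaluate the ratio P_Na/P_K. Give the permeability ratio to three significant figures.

12.4

Let α = P_Na/P_K. GHK: Vm = 56.0·log₁₀[(Kₒ + α·Naₒ)/(Kᵢ + α·Naᵢ)].
10^(Vm/56.0) = 10^(32.8/56.0) = 3.8522
So 3.8522·(Kᵢ + α·Naᵢ) = Kₒ + α·Naₒ → α = (3.8522·124.0 − 3.22) / (137.0 − 3.8522·25.6)
α = (477.7 − 3.22) / (137.0 − 98.62) = 474.5/38.38 = 12.36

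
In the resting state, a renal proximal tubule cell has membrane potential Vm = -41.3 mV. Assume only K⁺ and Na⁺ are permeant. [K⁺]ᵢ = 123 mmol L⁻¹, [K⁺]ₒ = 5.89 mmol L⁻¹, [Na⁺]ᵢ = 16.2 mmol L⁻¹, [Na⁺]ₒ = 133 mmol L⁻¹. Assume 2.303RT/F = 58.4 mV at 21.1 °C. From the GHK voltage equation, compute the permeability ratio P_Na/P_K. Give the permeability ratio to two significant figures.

0.14

Let α = P_Na/P_K. GHK: Vm = 58.4·log₁₀[(Kₒ + α·Naₒ)/(Kᵢ + α·Naᵢ)].
10^(Vm/58.4) = 10^(-41.3/58.4) = 0.19625
So 0.19625·(Kᵢ + α·Naᵢ) = Kₒ + α·Naₒ → α = (0.19625·123.0 − 5.89) / (133.0 − 0.19625·16.2)
α = (24.14 − 5.89) / (133.0 − 3.179) = 18.25/129.8 = 0.1406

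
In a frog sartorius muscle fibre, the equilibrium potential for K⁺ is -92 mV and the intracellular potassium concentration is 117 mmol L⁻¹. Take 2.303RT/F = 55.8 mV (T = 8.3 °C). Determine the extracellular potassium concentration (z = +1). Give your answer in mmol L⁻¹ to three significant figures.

2.63 mmol L⁻¹

Nernst: E = (55.8/1) · log₁₀([out]/[in]), so log₁₀([out]/[in]) = -92.0 × 1 / 55.8 = -1.6487.
[out]/[in] = 10^(-1.6487) = 0.02245.
[out] = 0.02245 × 117 = 2.627 mmol L⁻¹.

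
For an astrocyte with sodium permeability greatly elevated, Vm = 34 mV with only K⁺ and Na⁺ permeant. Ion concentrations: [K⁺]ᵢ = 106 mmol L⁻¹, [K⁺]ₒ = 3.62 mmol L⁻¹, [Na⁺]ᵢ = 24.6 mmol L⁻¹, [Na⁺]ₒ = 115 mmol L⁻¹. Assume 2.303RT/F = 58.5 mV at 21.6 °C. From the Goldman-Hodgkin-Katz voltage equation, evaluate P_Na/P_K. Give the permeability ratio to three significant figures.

18.9

Let α = P_Na/P_K. GHK: Vm = 58.5·log₁₀[(Kₒ + α·Naₒ)/(Kᵢ + α·Naᵢ)].
10^(Vm/58.5) = 10^(34.0/58.5) = 3.8124
So 3.8124·(Kᵢ + α·Naᵢ) = Kₒ + α·Naₒ → α = (3.8124·106.0 − 3.62) / (115.0 − 3.8124·24.6)
α = (404.1 − 3.62) / (115.0 − 93.78) = 400.5/21.22 = 18.88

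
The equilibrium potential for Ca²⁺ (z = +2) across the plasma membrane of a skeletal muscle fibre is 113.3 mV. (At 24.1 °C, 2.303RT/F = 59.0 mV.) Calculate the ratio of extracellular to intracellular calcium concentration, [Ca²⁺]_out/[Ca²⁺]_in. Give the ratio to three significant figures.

6930

log₁₀([out]/[in]) = E·z/(59.0) = 113.3 × 2 / 59.0 = 3.8407
[out]/[in] = 10^(3.8407) = 6929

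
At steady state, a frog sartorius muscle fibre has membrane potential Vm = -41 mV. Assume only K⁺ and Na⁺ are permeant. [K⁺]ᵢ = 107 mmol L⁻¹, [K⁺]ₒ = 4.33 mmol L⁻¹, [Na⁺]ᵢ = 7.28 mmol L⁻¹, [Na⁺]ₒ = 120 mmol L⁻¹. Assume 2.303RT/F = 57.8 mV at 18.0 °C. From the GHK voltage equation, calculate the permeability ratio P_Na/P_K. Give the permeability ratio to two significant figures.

0.14

Let α = P_Na/P_K. GHK: Vm = 57.8·log₁₀[(Kₒ + α·Naₒ)/(Kᵢ + α·Naᵢ)].
10^(Vm/57.8) = 10^(-41.0/57.8) = 0.19528
So 0.19528·(Kᵢ + α·Naᵢ) = Kₒ + α·Naₒ → α = (0.19528·107.0 − 4.33) / (120.0 − 0.19528·7.28)
α = (20.89 − 4.33) / (120.0 − 1.422) = 16.56/118.6 = 0.1397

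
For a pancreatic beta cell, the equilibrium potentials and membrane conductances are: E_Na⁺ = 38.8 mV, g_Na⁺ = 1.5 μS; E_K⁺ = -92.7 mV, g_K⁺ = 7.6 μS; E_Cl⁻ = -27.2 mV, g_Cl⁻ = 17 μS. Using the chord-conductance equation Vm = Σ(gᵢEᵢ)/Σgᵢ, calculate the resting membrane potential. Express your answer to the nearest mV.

Σ gᵢEᵢ = 1.5·(38.8) + 7.6·(-92.7) + 17·(-27.2) = -1108.72
Σ gᵢ = 1.5 + 7.6 + 17 = 26.1
Vm = -1108.72 / 26.1 = -42.48 mV

-42 mV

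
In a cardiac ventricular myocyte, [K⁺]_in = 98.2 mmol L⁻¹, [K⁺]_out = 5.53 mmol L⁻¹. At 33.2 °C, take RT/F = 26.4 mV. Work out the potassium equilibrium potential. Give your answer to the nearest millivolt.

E = (26.4/z) · ln([K⁺]_out/[K⁺]_in) with z = +1.
= (26.4/1) · ln(5.53/98.2) = 26.40 · ln(0.05631)
= 26.40 · (-2.8768) = -75.95 mV

-76 mV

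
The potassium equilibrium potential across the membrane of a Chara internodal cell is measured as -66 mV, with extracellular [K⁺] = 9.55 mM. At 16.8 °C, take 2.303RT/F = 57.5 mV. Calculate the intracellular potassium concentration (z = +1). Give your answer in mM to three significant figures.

Nernst: E = (57.5/1) · log₁₀([out]/[in]), so log₁₀([out]/[in]) = -66.0 × 1 / 57.5 = -1.1478.
[out]/[in] = 10^(-1.1478) = 0.07115.
[in] = 9.55 / 0.07115 = 134.2 mM.

134 mM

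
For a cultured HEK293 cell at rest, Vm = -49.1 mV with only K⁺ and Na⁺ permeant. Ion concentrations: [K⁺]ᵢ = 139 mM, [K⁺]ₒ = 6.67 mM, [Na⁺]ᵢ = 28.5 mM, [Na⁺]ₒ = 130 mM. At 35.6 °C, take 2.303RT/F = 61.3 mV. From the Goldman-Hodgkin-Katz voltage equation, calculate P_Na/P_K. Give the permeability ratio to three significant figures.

0.122

Let α = P_Na/P_K. GHK: Vm = 61.3·log₁₀[(Kₒ + α·Naₒ)/(Kᵢ + α·Naᵢ)].
10^(Vm/61.3) = 10^(-49.1/61.3) = 0.15813
So 0.15813·(Kᵢ + α·Naᵢ) = Kₒ + α·Naₒ → α = (0.15813·139.0 − 6.67) / (130.0 − 0.15813·28.5)
α = (21.98 − 6.67) / (130.0 − 4.507) = 15.31/125.5 = 0.122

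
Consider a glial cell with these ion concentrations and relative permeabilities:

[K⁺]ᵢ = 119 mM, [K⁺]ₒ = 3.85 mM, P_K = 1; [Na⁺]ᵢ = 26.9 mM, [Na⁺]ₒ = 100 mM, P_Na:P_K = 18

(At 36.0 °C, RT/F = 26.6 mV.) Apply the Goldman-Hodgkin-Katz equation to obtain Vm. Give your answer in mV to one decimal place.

29.1 mV

Vm = 26.6 · ln[(Σ P·[cation]ₒ + Σ P·[anion]ᵢ) / (Σ P·[cation]ᵢ + Σ P·[anion]ₒ)]
Numerator = 1×3.85 + 18×100 = 1804
Denominator = 1×119 + 18×26.9 = 603.2
Vm = 26.6 · ln(2.9905) = 26.6 × (1.0954) = 29.14 mV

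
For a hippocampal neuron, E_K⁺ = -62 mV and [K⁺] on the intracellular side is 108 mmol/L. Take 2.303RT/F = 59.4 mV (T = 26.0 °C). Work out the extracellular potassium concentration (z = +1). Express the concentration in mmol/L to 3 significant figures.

Nernst: E = (59.4/1) · log₁₀([out]/[in]), so log₁₀([out]/[in]) = -62.0 × 1 / 59.4 = -1.0438.
[out]/[in] = 10^(-1.0438) = 0.09041.
[out] = 0.09041 × 108 = 9.765 mmol/L.

9.76 mmol/L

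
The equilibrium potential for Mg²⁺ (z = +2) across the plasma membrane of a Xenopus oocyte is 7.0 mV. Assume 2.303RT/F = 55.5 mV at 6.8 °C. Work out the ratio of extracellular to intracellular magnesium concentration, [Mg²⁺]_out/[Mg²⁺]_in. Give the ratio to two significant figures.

log₁₀([out]/[in]) = E·z/(55.5) = 7.0 × 2 / 55.5 = 0.2523
[out]/[in] = 10^(0.2523) = 1.788

1.8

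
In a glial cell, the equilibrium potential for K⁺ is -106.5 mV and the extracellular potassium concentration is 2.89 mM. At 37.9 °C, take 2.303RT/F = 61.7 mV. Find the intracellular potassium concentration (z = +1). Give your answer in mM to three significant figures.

Nernst: E = (61.7/1) · log₁₀([out]/[in]), so log₁₀([out]/[in]) = -106.5 × 1 / 61.7 = -1.7261.
[out]/[in] = 10^(-1.7261) = 0.01879.
[in] = 2.89 / 0.01879 = 153.8 mM.

154 mM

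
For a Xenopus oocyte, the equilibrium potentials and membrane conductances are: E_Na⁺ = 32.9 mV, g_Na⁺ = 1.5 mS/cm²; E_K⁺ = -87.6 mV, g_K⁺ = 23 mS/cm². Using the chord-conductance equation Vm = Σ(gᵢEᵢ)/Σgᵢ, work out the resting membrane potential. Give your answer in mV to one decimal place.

-80.2 mV

Σ gᵢEᵢ = 1.5·(32.9) + 23·(-87.6) = -1965.45
Σ gᵢ = 1.5 + 23 = 24.5
Vm = -1965.45 / 24.5 = -80.22 mV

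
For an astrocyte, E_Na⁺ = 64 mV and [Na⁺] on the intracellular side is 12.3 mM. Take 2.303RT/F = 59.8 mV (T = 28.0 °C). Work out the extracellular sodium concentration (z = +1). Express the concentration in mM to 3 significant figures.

145 mM

Nernst: E = (59.8/1) · log₁₀([out]/[in]), so log₁₀([out]/[in]) = 64.0 × 1 / 59.8 = 1.0702.
[out]/[in] = 10^(1.0702) = 11.76.
[out] = 11.76 × 12.3 = 144.6 mM.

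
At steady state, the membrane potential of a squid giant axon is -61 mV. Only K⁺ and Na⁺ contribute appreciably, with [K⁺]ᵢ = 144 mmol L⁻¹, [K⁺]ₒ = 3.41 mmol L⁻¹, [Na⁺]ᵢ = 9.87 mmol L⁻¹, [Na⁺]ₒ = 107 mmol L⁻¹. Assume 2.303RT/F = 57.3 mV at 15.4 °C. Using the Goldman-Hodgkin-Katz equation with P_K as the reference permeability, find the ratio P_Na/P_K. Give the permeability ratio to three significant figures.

0.0848

Let α = P_Na/P_K. GHK: Vm = 57.3·log₁₀[(Kₒ + α·Naₒ)/(Kᵢ + α·Naᵢ)].
10^(Vm/57.3) = 10^(-61.0/57.3) = 0.086184
So 0.086184·(Kᵢ + α·Naᵢ) = Kₒ + α·Naₒ → α = (0.086184·144.0 − 3.41) / (107.0 − 0.086184·9.87)
α = (12.41 − 3.41) / (107.0 − 0.8506) = 9.001/106.1 = 0.08479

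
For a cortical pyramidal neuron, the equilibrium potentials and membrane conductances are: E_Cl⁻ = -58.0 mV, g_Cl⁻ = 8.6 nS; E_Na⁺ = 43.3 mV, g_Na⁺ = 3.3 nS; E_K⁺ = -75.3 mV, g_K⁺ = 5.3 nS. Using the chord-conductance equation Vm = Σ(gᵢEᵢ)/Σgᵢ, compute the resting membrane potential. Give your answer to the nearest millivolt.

-44 mV

Σ gᵢEᵢ = 8.6·(-58.0) + 3.3·(43.3) + 5.3·(-75.3) = -755.00
Σ gᵢ = 8.6 + 3.3 + 5.3 = 17.2
Vm = -755.00 / 17.2 = -43.90 mV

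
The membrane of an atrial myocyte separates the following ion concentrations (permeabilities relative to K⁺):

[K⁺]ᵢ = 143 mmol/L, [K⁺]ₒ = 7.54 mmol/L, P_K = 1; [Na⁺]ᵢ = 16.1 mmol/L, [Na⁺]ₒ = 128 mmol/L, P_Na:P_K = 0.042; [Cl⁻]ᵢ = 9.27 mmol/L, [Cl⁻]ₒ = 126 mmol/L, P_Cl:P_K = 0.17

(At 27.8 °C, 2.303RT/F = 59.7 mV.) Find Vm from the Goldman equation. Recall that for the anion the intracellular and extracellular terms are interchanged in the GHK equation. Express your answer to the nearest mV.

-63 mV

Vm = 59.7 · log₁₀[(Σ P·[cation]ₒ + Σ P·[anion]ᵢ) / (Σ P·[cation]ᵢ + Σ P·[anion]ₒ)]
Numerator = 1×7.54 + 0.042×128 + 0.17×9.27 = 14.49
Denominator = 1×143 + 0.042×16.1 + 0.17×126 = 165.1
Vm = 59.7 · log₁₀(0.087779) = 59.7 × (-1.0566) = -63.08 mV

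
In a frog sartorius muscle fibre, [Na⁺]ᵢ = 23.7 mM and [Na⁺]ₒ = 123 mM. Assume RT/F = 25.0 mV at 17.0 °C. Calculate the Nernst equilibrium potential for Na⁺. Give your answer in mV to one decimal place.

41.2 mV

E = (25.0/z) · ln([Na⁺]_out/[Na⁺]_in) with z = +1.
= (25.0/1) · ln(123/23.7) = 25.00 · ln(5.19)
= 25.00 · (1.6467) = 41.17 mV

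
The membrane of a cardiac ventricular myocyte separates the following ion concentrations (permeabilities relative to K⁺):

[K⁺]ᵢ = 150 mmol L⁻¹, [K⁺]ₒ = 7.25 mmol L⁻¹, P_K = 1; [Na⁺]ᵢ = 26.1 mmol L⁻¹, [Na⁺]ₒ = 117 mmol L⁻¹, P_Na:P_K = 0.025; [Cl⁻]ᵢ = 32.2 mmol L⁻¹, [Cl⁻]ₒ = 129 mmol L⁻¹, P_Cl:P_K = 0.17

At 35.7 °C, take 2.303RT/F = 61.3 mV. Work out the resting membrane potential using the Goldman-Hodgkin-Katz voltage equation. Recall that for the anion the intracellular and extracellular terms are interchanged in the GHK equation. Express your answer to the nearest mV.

Vm = 61.3 · log₁₀[(Σ P·[cation]ₒ + Σ P·[anion]ᵢ) / (Σ P·[cation]ᵢ + Σ P·[anion]ₒ)]
Numerator = 1×7.25 + 0.025×117 + 0.17×32.2 = 15.65
Denominator = 1×150 + 0.025×26.1 + 0.17×129 = 172.6
Vm = 61.3 · log₁₀(0.090675) = 61.3 × (-1.0425) = -63.91 mV

-64 mV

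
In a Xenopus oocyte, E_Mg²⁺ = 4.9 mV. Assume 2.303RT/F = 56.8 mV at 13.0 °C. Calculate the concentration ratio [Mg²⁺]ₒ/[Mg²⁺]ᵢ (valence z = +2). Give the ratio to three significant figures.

1.49

log₁₀([out]/[in]) = E·z/(56.8) = 4.9 × 2 / 56.8 = 0.1725
[out]/[in] = 10^(0.1725) = 1.488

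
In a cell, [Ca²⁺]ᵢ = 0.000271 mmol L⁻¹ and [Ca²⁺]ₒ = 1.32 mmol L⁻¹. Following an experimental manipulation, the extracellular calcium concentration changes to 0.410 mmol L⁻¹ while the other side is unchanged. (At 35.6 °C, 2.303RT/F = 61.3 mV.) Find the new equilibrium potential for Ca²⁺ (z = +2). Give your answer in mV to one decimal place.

97.5 mV

After the shift: [Ca²⁺]_out = 0.410, [Ca²⁺]_in = 0.000271 mmol L⁻¹.
E_new = (61.3/2)·log₁₀(0.410/0.000271) = 30.65 · (3.1798) = 97.46 mV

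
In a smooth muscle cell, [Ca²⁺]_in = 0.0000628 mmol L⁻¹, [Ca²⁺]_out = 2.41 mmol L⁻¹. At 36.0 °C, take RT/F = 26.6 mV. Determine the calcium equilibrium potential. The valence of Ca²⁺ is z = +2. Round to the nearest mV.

E = (26.6/z) · ln([Ca²⁺]_out/[Ca²⁺]_in) with z = +2.
= (26.6/2) · ln(2.41/0.0000628) = 13.30 · ln(3.838e+04)
= 13.30 · (10.5552) = 140.38 mV

140 mV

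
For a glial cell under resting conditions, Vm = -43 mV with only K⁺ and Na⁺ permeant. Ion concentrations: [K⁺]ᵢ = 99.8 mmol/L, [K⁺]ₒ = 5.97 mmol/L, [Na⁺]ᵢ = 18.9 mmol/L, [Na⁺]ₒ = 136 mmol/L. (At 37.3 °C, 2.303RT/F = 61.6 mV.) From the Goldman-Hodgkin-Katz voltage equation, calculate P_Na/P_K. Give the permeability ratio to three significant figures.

Let α = P_Na/P_K. GHK: Vm = 61.6·log₁₀[(Kₒ + α·Naₒ)/(Kᵢ + α·Naᵢ)].
10^(Vm/61.6) = 10^(-43.0/61.6) = 0.20042
So 0.20042·(Kᵢ + α·Naᵢ) = Kₒ + α·Naₒ → α = (0.20042·99.8 − 5.97) / (136.0 − 0.20042·18.9)
α = (20 − 5.97) / (136.0 − 3.788) = 14.03/132.2 = 0.1061

0.106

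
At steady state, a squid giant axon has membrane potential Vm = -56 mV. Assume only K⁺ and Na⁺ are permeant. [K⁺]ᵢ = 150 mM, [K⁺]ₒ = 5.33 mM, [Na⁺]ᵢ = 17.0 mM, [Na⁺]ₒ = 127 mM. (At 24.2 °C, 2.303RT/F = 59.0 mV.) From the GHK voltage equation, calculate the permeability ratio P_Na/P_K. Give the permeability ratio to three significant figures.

Let α = P_Na/P_K. GHK: Vm = 59.0·log₁₀[(Kₒ + α·Naₒ)/(Kᵢ + α·Naᵢ)].
10^(Vm/59.0) = 10^(-56.0/59.0) = 0.11242
So 0.11242·(Kᵢ + α·Naᵢ) = Kₒ + α·Naₒ → α = (0.11242·150.0 − 5.33) / (127.0 − 0.11242·17.0)
α = (16.86 − 5.33) / (127.0 − 1.911) = 11.53/125.1 = 0.0922

0.0922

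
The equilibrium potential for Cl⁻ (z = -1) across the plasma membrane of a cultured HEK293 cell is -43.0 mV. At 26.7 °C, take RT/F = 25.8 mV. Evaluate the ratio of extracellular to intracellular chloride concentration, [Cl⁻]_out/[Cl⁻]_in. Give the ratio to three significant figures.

5.29

ln([out]/[in]) = E·z/(25.8) = -43.0 × -1 / 25.8 = 1.6667
[out]/[in] = e^(1.6667) = 5.294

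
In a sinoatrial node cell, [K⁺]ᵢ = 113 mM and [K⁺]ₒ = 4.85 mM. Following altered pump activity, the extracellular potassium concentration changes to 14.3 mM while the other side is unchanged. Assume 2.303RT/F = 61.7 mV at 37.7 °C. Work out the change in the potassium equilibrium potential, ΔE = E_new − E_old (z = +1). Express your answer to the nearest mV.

E_old = (61.7/1)·log₁₀(4.85/113) = -84.36 mV
E_new = (61.7/1)·log₁₀(14.3/113) = -55.39 mV
ΔE = -55.39 − (-84.36) = 28.97 mV

29 mV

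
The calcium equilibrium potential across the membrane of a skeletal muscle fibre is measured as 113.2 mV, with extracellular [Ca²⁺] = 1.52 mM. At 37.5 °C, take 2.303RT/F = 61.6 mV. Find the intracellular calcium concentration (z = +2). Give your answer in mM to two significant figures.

0.00032 mM

Nernst: E = (61.6/2) · log₁₀([out]/[in]), so log₁₀([out]/[in]) = 113.2 × 2 / 61.6 = 3.6753.
[out]/[in] = 10^(3.6753) = 4735.
[in] = 1.52 / 4735 = 0.000321 mM.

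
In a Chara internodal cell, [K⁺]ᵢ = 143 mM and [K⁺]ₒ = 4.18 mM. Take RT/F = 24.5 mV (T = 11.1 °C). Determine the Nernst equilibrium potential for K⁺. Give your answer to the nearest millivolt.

-87 mV

E = (24.5/z) · ln([K⁺]_out/[K⁺]_in) with z = +1.
= (24.5/1) · ln(4.18/143) = 24.50 · ln(0.02923)
= 24.50 · (-3.5325) = -86.55 mV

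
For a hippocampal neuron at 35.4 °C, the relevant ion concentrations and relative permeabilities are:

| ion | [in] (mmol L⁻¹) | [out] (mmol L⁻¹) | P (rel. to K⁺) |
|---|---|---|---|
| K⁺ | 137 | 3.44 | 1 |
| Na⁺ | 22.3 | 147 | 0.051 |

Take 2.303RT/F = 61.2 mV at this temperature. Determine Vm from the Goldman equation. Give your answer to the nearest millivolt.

Vm = 61.2 · log₁₀[(Σ P·[cation]ₒ + Σ P·[anion]ᵢ) / (Σ P·[cation]ᵢ + Σ P·[anion]ₒ)]
Numerator = 1×3.44 + 0.051×147 = 10.94
Denominator = 1×137 + 0.051×22.3 = 138.1
Vm = 61.2 · log₁₀(0.079175) = 61.2 × (-1.1014) = -67.41 mV

-67 mV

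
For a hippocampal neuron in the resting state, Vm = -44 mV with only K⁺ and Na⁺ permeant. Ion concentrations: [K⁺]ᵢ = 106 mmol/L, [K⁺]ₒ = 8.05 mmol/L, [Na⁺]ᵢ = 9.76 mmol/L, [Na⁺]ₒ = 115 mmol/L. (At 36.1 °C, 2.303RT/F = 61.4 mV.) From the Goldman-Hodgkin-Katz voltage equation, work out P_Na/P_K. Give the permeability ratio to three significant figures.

Let α = P_Na/P_K. GHK: Vm = 61.4·log₁₀[(Kₒ + α·Naₒ)/(Kᵢ + α·Naᵢ)].
10^(Vm/61.4) = 10^(-44.0/61.4) = 0.19204
So 0.19204·(Kᵢ + α·Naᵢ) = Kₒ + α·Naₒ → α = (0.19204·106.0 − 8.05) / (115.0 − 0.19204·9.76)
α = (20.36 − 8.05) / (115.0 − 1.874) = 12.31/113.1 = 0.1088

0.109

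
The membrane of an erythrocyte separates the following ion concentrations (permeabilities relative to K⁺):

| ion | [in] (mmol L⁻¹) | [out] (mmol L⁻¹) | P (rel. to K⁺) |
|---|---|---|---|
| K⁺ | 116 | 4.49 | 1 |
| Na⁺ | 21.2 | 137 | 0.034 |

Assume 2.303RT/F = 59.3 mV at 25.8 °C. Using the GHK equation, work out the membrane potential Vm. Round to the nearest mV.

Vm = 59.3 · log₁₀[(Σ P·[cation]ₒ + Σ P·[anion]ᵢ) / (Σ P·[cation]ᵢ + Σ P·[anion]ₒ)]
Numerator = 1×4.49 + 0.034×137 = 9.148
Denominator = 1×116 + 0.034×21.2 = 116.7
Vm = 59.3 · log₁₀(0.078375) = 59.3 × (-1.1058) = -65.58 mV

-66 mV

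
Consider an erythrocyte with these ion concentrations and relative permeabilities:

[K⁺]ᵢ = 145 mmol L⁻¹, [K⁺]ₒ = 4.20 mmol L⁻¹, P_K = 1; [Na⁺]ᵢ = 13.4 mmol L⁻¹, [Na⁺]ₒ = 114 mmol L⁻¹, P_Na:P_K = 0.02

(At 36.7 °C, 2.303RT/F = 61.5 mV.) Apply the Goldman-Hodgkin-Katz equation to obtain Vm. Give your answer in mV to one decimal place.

-83.1 mV

Vm = 61.5 · log₁₀[(Σ P·[cation]ₒ + Σ P·[anion]ᵢ) / (Σ P·[cation]ᵢ + Σ P·[anion]ₒ)]
Numerator = 1×4.20 + 0.02×114 = 6.48
Denominator = 1×145 + 0.02×13.4 = 145.3
Vm = 61.5 · log₁₀(0.044607) = 61.5 × (-1.3506) = -83.06 mV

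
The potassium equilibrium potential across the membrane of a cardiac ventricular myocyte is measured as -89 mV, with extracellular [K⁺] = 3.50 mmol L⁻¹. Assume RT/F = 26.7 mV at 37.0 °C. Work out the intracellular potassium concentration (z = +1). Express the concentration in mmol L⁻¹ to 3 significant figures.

98.1 mmol L⁻¹

Nernst: E = (26.7/1) · ln([out]/[in]), so ln([out]/[in]) = -89.0 × 1 / 26.7 = -3.3333.
[out]/[in] = e^(-3.3333) = 0.03567.
[in] = 3.50 / 0.03567 = 98.11 mmol L⁻¹.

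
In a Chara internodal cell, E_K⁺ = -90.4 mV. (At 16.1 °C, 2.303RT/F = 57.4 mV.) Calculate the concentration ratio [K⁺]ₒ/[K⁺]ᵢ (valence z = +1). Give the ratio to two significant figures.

log₁₀([out]/[in]) = E·z/(57.4) = -90.4 × 1 / 57.4 = -1.5749
[out]/[in] = 10^(-1.5749) = 0.02661

0.027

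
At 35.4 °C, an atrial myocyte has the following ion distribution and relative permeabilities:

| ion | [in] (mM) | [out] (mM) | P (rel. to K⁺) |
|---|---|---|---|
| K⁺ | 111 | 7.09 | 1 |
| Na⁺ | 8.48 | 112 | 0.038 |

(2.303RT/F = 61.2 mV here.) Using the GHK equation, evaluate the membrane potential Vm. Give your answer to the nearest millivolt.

-61 mV

Vm = 61.2 · log₁₀[(Σ P·[cation]ₒ + Σ P·[anion]ᵢ) / (Σ P·[cation]ᵢ + Σ P·[anion]ₒ)]
Numerator = 1×7.09 + 0.038×112 = 11.35
Denominator = 1×111 + 0.038×8.48 = 111.3
Vm = 61.2 · log₁₀(0.10192) = 61.2 × (-0.9917) = -60.69 mV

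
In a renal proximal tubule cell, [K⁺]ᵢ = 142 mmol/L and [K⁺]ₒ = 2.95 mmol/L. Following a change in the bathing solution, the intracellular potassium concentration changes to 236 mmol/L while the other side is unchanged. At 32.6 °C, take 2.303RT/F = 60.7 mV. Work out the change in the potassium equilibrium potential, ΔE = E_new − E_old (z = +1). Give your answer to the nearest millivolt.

-13 mV

E_old = (60.7/1)·log₁₀(2.95/142) = -102.13 mV
E_new = (60.7/1)·log₁₀(2.95/236) = -115.52 mV
ΔE = -115.52 − (-102.13) = -13.39 mV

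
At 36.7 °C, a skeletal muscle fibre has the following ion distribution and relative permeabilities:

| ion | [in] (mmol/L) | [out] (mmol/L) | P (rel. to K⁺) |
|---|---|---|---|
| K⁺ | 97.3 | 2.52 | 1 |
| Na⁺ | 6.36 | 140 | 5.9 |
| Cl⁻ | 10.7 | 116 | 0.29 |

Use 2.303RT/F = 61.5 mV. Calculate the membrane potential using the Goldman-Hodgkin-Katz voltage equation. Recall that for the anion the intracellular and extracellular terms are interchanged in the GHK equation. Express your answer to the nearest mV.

Vm = 61.5 · log₁₀[(Σ P·[cation]ₒ + Σ P·[anion]ᵢ) / (Σ P·[cation]ᵢ + Σ P·[anion]ₒ)]
Numerator = 1×2.52 + 5.9×140 + 0.29×10.7 = 831.6
Denominator = 1×97.3 + 5.9×6.36 + 0.29×116 = 168.5
Vm = 61.5 · log₁₀(4.9365) = 61.5 × (0.6934) = 42.65 mV

43 mV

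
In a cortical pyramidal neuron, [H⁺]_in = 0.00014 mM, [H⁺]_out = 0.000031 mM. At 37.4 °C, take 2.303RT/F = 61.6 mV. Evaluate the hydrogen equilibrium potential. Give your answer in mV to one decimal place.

E = (61.6/z) · log₁₀([H⁺]_out/[H⁺]_in) with z = +1.
= (61.6/1) · log₁₀(0.000031/0.00014) = 61.60 · log₁₀(0.2214)
= 61.60 · (-0.6548) = -40.33 mV

-40.3 mV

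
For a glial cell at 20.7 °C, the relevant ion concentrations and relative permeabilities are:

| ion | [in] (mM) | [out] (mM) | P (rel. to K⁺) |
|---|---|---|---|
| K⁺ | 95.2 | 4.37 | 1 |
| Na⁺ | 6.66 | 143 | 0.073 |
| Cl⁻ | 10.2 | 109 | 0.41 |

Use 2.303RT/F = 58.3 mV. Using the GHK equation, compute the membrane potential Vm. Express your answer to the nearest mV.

Vm = 58.3 · log₁₀[(Σ P·[cation]ₒ + Σ P·[anion]ᵢ) / (Σ P·[cation]ᵢ + Σ P·[anion]ₒ)]
Numerator = 1×4.37 + 0.073×143 + 0.41×10.2 = 18.99
Denominator = 1×95.2 + 0.073×6.66 + 0.41×109 = 140.4
Vm = 58.3 · log₁₀(0.13529) = 58.3 × (-0.8687) = -50.65 mV

-51 mV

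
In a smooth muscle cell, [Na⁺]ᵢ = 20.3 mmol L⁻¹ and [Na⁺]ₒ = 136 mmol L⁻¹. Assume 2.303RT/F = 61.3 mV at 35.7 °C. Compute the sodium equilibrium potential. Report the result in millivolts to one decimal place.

E = (61.3/z) · log₁₀([Na⁺]_out/[Na⁺]_in) with z = +1.
= (61.3/1) · log₁₀(136/20.3) = 61.30 · log₁₀(6.7)
= 61.30 · (0.8260) = 50.64 mV

50.6 mV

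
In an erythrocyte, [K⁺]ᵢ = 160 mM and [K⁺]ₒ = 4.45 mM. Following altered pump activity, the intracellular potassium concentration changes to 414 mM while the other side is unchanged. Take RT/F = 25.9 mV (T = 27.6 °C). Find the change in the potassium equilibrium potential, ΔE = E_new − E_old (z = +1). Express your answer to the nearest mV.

-25 mV

E_old = (25.9/1)·ln(4.45/160) = -92.78 mV
E_new = (25.9/1)·ln(4.45/414) = -117.40 mV
ΔE = -117.40 − (-92.78) = -24.62 mV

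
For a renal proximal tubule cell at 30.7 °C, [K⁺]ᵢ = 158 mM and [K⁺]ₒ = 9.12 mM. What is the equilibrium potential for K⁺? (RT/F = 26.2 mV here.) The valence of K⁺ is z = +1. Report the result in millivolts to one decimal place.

E = (26.2/z) · ln([K⁺]_out/[K⁺]_in) with z = +1.
= (26.2/1) · ln(9.12/158) = 26.20 · ln(0.05772)
= 26.20 · (-2.8521) = -74.73 mV

-74.7 mV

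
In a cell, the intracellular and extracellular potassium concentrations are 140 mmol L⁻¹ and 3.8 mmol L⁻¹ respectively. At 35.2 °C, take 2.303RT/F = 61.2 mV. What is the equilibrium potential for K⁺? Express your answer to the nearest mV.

-96 mV

E = (61.2/z) · log₁₀([K⁺]_out/[K⁺]_in) with z = +1.
= (61.2/1) · log₁₀(3.8/140) = 61.20 · log₁₀(0.02714)
= 61.20 · (-1.5663) = -95.86 mV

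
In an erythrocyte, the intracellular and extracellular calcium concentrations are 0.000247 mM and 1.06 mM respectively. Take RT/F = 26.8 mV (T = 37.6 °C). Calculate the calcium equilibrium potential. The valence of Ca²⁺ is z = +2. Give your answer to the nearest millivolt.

112 mV

E = (26.8/z) · ln([Ca²⁺]_out/[Ca²⁺]_in) with z = +2.
= (26.8/2) · ln(1.06/0.000247) = 13.40 · ln(4291)
= 13.40 · (8.3644) = 112.08 mV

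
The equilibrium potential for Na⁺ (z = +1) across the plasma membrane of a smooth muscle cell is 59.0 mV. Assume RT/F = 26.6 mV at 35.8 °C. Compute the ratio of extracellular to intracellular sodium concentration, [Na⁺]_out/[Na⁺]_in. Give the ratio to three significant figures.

9.19

ln([out]/[in]) = E·z/(26.6) = 59.0 × 1 / 26.6 = 2.2180
[out]/[in] = e^(2.2180) = 9.189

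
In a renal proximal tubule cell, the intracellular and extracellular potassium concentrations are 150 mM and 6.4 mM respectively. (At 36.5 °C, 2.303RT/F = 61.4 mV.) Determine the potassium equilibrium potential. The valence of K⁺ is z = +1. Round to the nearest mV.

E = (61.4/z) · log₁₀([K⁺]_out/[K⁺]_in) with z = +1.
= (61.4/1) · log₁₀(6.4/150) = 61.40 · log₁₀(0.04267)
= 61.40 · (-1.3699) = -84.11 mV

-84 mV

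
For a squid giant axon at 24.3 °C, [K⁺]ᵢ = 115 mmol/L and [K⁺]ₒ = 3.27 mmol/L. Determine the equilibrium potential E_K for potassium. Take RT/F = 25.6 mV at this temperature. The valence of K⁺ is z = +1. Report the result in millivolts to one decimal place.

E = (25.6/z) · ln([K⁺]_out/[K⁺]_in) with z = +1.
= (25.6/1) · ln(3.27/115) = 25.60 · ln(0.02843)
= 25.60 · (-3.5601) = -91.14 mV

-91.1 mV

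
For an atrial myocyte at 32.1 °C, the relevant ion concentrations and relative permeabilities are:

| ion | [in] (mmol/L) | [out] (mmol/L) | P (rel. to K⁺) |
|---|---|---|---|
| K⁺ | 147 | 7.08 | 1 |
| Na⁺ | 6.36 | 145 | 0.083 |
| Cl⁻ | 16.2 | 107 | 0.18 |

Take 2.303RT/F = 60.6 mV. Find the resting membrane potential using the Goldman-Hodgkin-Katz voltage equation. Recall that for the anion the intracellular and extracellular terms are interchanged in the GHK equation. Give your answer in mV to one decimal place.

Vm = 60.6 · log₁₀[(Σ P·[cation]ₒ + Σ P·[anion]ᵢ) / (Σ P·[cation]ᵢ + Σ P·[anion]ₒ)]
Numerator = 1×7.08 + 0.083×145 + 0.18×16.2 = 22.03
Denominator = 1×147 + 0.083×6.36 + 0.18×107 = 166.8
Vm = 60.6 · log₁₀(0.13209) = 60.6 × (-0.8791) = -53.28 mV

-53.3 mV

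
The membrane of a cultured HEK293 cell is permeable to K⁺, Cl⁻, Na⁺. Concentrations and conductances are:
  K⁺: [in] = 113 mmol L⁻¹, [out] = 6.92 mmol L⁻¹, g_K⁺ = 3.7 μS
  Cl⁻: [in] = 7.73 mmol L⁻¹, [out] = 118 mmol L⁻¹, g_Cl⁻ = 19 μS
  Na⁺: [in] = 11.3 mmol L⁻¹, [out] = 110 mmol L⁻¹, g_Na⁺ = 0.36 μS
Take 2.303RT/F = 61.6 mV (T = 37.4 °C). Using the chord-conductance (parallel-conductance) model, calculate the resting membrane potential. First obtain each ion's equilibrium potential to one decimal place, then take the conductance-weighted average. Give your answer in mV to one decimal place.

-71.1 mV

E_K⁺ = (61.6/1)·log₁₀(6.92/113) = -74.7 mV
E_Cl⁻ = (61.6/-1)·log₁₀(118/7.73) = -72.9 mV
E_Na⁺ = (61.6/1)·log₁₀(110/11.3) = 60.9 mV
Vm = (Σ gᵢEᵢ)/(Σ gᵢ) = (3.7·-74.7 + 19·-72.9 + 0.36·60.9) / (3.7 + 19 + 0.36)
= -1639.57 / 23.06 = -71.10 mV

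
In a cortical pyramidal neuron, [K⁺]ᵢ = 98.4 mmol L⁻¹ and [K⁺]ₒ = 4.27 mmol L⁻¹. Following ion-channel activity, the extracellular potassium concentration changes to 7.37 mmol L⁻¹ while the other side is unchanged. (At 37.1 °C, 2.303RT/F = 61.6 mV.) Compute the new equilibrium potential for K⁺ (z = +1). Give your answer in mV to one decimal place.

After the shift: [K⁺]_out = 7.37, [K⁺]_in = 98.4 mmol L⁻¹.
E_new = (61.6/1)·log₁₀(7.37/98.4) = 61.60 · (-1.1255) = -69.33 mV

-69.3 mV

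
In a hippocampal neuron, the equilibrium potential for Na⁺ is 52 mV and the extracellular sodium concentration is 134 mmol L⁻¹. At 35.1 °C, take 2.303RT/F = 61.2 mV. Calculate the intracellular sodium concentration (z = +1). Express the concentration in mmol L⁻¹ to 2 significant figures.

Nernst: E = (61.2/1) · log₁₀([out]/[in]), so log₁₀([out]/[in]) = 52.0 × 1 / 61.2 = 0.8497.
[out]/[in] = 10^(0.8497) = 7.074.
[in] = 134 / 7.074 = 18.94 mmol L⁻¹.

19 mmol L⁻¹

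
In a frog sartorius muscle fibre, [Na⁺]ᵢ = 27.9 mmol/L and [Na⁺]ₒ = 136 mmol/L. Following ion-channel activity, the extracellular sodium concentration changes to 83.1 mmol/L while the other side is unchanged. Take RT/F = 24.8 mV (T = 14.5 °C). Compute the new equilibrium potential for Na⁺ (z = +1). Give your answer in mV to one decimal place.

After the shift: [Na⁺]_out = 83.1, [Na⁺]_in = 27.9 mmol/L.
E_new = (24.8/1)·ln(83.1/27.9) = 24.80 · (1.0914) = 27.07 mV

27.1 mV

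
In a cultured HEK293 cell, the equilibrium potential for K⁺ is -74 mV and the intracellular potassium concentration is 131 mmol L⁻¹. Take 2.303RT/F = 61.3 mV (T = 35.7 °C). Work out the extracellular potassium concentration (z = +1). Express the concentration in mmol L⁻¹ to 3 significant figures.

Nernst: E = (61.3/1) · log₁₀([out]/[in]), so log₁₀([out]/[in]) = -74.0 × 1 / 61.3 = -1.2072.
[out]/[in] = 10^(-1.2072) = 0.06206.
[out] = 0.06206 × 131 = 8.13 mmol L⁻¹.

8.13 mmol L⁻¹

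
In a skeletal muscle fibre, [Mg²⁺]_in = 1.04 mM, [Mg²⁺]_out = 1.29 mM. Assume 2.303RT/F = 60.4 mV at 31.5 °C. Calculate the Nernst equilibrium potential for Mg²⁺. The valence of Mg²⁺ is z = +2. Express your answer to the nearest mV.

E = (60.4/z) · log₁₀([Mg²⁺]_out/[Mg²⁺]_in) with z = +2.
= (60.4/2) · log₁₀(1.29/1.04) = 30.20 · log₁₀(1.24)
= 30.20 · (0.0936) = 2.83 mV

3 mV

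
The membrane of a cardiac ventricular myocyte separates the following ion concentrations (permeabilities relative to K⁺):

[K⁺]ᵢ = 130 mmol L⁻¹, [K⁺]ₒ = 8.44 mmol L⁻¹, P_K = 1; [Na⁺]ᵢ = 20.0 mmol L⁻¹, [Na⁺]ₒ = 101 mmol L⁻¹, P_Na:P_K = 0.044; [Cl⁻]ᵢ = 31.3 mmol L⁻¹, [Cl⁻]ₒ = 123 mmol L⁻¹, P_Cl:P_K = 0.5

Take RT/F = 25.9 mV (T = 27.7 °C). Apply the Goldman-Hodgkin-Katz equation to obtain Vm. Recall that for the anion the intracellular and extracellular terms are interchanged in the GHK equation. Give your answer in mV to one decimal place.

-49.4 mV

Vm = 25.9 · ln[(Σ P·[cation]ₒ + Σ P·[anion]ᵢ) / (Σ P·[cation]ᵢ + Σ P·[anion]ₒ)]
Numerator = 1×8.44 + 0.044×101 + 0.5×31.3 = 28.53
Denominator = 1×130 + 0.044×20.0 + 0.5×123 = 192.4
Vm = 25.9 · ln(0.14832) = 25.9 × (-1.9084) = -49.43 mV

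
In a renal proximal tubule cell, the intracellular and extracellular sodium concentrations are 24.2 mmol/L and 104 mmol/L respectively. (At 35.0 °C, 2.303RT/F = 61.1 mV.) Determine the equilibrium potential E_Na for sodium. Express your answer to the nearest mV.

E = (61.1/z) · log₁₀([Na⁺]_out/[Na⁺]_in) with z = +1.
= (61.1/1) · log₁₀(104/24.2) = 61.10 · log₁₀(4.298)
= 61.10 · (0.6332) = 38.69 mV

39 mV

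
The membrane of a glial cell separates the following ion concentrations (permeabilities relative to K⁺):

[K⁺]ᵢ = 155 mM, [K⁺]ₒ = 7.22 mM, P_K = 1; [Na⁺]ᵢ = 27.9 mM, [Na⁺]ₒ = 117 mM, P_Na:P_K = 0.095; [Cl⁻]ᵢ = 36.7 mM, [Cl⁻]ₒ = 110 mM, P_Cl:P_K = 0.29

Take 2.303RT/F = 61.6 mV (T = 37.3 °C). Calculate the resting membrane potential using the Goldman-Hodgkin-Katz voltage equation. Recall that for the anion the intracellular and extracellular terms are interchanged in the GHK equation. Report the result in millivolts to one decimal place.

-50.2 mV

Vm = 61.6 · log₁₀[(Σ P·[cation]ₒ + Σ P·[anion]ᵢ) / (Σ P·[cation]ᵢ + Σ P·[anion]ₒ)]
Numerator = 1×7.22 + 0.095×117 + 0.29×36.7 = 28.98
Denominator = 1×155 + 0.095×27.9 + 0.29×110 = 189.6
Vm = 61.6 · log₁₀(0.15288) = 61.6 × (-0.8157) = -50.24 mV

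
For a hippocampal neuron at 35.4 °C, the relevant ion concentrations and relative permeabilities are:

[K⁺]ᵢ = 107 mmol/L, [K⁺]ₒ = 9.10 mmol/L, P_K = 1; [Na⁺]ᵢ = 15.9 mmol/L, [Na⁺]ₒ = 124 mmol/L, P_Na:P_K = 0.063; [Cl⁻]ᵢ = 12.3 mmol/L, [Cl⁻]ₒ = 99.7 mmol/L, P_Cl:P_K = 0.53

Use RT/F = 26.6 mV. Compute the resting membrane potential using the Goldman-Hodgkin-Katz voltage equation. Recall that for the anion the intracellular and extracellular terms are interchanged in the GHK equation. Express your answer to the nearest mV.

Vm = 26.6 · ln[(Σ P·[cation]ₒ + Σ P·[anion]ᵢ) / (Σ P·[cation]ᵢ + Σ P·[anion]ₒ)]
Numerator = 1×9.10 + 0.063×124 + 0.53×12.3 = 23.43
Denominator = 1×107 + 0.063×15.9 + 0.53×99.7 = 160.8
Vm = 26.6 · ln(0.14568) = 26.6 × (-1.9264) = -51.24 mV

-51 mV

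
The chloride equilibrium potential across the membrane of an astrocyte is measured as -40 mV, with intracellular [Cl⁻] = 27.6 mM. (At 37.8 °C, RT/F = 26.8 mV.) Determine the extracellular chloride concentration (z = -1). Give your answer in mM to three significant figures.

123 mM

Nernst: E = (26.8/-1) · ln([out]/[in]), so ln([out]/[in]) = -40.0 × -1 / 26.8 = 1.4925.
[out]/[in] = e^(1.4925) = 4.448.
[out] = 4.448 × 27.6 = 122.8 mM.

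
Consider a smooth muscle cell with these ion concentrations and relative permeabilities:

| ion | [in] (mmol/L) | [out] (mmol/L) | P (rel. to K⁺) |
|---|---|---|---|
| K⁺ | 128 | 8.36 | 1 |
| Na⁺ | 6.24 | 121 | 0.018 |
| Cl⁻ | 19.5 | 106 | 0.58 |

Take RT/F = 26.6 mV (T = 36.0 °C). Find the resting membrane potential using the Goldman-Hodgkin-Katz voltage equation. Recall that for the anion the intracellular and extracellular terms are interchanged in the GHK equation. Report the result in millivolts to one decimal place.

-57.5 mV

Vm = 26.6 · ln[(Σ P·[cation]ₒ + Σ P·[anion]ᵢ) / (Σ P·[cation]ᵢ + Σ P·[anion]ₒ)]
Numerator = 1×8.36 + 0.018×121 + 0.58×19.5 = 21.85
Denominator = 1×128 + 0.018×6.24 + 0.58×106 = 189.6
Vm = 26.6 · ln(0.11524) = 26.6 × (-2.1608) = -57.48 mV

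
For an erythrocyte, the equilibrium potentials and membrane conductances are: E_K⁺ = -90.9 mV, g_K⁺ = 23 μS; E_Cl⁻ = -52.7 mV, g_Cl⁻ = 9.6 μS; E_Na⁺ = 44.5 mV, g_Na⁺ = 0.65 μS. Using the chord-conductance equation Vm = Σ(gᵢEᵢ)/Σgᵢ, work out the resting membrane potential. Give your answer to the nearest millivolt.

-77 mV

Σ gᵢEᵢ = 23·(-90.9) + 9.6·(-52.7) + 0.65·(44.5) = -2567.70
Σ gᵢ = 23 + 9.6 + 0.65 = 33.25
Vm = -2567.70 / 33.25 = -77.22 mV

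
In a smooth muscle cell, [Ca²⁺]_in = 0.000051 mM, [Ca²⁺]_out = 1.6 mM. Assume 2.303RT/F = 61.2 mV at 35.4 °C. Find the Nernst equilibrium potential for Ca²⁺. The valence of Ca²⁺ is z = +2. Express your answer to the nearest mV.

E = (61.2/z) · log₁₀([Ca²⁺]_out/[Ca²⁺]_in) with z = +2.
= (61.2/2) · log₁₀(1.6/0.000051) = 30.60 · log₁₀(3.137e+04)
= 30.60 · (4.4965) = 137.59 mV

138 mV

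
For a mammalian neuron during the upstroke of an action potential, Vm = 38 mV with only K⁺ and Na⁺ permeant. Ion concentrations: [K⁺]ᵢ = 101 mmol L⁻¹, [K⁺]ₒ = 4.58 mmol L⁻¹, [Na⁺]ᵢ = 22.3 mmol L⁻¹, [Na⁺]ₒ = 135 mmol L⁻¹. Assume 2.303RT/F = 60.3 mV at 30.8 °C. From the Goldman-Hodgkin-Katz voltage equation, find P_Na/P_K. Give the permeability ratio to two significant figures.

Let α = P_Na/P_K. GHK: Vm = 60.3·log₁₀[(Kₒ + α·Naₒ)/(Kᵢ + α·Naᵢ)].
10^(Vm/60.3) = 10^(38.0/60.3) = 4.2676
So 4.2676·(Kᵢ + α·Naᵢ) = Kₒ + α·Naₒ → α = (4.2676·101.0 − 4.58) / (135.0 − 4.2676·22.3)
α = (431 − 4.58) / (135.0 − 95.17) = 426.4/39.83 = 10.71

11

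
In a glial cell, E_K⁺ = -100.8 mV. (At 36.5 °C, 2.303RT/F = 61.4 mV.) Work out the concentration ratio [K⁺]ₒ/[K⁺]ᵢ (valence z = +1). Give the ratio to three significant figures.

0.0228

log₁₀([out]/[in]) = E·z/(61.4) = -100.8 × 1 / 61.4 = -1.6417
[out]/[in] = 10^(-1.6417) = 0.02282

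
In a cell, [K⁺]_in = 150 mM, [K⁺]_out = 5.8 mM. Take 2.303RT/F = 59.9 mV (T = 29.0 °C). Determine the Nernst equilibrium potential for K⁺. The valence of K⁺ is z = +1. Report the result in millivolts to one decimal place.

E = (59.9/z) · log₁₀([K⁺]_out/[K⁺]_in) with z = +1.
= (59.9/1) · log₁₀(5.8/150) = 59.90 · log₁₀(0.03867)
= 59.90 · (-1.4127) = -84.62 mV

-84.6 mV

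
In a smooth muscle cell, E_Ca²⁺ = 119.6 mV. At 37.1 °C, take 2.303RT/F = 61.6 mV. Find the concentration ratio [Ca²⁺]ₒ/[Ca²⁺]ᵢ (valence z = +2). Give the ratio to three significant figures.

log₁₀([out]/[in]) = E·z/(61.6) = 119.6 × 2 / 61.6 = 3.8831
[out]/[in] = 10^(3.8831) = 7640

7640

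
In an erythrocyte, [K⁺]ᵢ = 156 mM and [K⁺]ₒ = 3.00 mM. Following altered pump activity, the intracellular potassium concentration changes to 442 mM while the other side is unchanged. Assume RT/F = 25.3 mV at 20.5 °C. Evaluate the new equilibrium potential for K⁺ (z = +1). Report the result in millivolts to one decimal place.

After the shift: [K⁺]_out = 3.00, [K⁺]_in = 442 mM.
E_new = (25.3/1)·ln(3.00/442) = 25.30 · (-4.9927) = -126.32 mV

-126.3 mV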